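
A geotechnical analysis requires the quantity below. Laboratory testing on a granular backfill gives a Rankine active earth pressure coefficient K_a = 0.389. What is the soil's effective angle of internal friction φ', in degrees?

26.1°

K_a = tan²(45° − φ/2) ⇒ 45° − φ/2 = arctan(√0.389) = 31.95°.
φ = 2(45° − 31.95°) = 26.10°.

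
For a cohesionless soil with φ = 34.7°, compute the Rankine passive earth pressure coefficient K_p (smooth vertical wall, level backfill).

K_p = (1 + sin φ)/(1 − sin φ) = tan²(45° + 34.7°/2) = 3.643.

3.64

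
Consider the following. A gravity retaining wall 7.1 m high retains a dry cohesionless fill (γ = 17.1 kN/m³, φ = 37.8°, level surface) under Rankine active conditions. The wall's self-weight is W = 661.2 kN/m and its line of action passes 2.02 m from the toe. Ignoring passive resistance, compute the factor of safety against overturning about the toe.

K_a = tan²(45° − 37.8°/2) = 0.2400.
P_a = ½K_aγH² = 0.5×0.2400×17.1×7.1² = 103.4 kN/m, acting at H/3 = 2.367 m above the base.
Overturning moment M_o = P_a × H/3 = 103.4 × 2.367 = 244.8.
Resisting moment M_r = W × 2.02 = 661.2 × 2.02 = 1336.
FS_overturning = M_r/M_o = 1336/244.8 = 5.456.

5.46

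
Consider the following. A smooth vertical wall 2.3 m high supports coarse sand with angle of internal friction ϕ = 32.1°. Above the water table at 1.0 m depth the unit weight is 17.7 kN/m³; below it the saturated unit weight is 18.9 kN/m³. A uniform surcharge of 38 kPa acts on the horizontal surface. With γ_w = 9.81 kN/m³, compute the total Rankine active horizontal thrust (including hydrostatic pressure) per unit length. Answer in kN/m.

47.1 kN/m

K_a = tan²(45° − φ/2) = 0.3060.
γ' = 18.9 − 9.81 = 9.090 kN/m³. h₂ = H − d_w = 1.3 m.
σ'_h: at surface K_a·q = 11.63; at WT K_a(q+γd_w) = 17.04; at base K_a(q+γd_w+γ'h₂) = 20.66 kPa.
P₁ = ½(11.63+17.04)×1.0 = 14.34; P₂ = ½(17.04+20.66)×1.3 = 24.51; P_w = ½γ_w h₂² = 8.289.
Total = 14.34+24.51+8.289 = 47.13 kN/m.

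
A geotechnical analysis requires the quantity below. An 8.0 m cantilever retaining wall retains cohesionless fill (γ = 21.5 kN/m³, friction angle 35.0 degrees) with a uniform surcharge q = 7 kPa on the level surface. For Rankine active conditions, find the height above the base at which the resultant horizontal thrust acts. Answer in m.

K_a = 0.2710.
Triangular part P₁ = ½K_aγH² = 186.4 at H/3 = 2.667 m; rectangular part P₂ = K_a q H = 15.18 at H/2 = 4.000 m.
ȳ = (P₁·2.667 + P₂·4.000)/(P₁+P₂) = 2.767 m.

2.77 m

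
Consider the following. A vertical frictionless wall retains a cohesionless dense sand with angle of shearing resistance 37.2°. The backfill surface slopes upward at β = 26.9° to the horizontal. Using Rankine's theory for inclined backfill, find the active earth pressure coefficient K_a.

0.339

K_a = cos β · (cos β − √(cos²β − cos²φ)) / (cos β + √(cos²β − cos²φ)).
cos β = 0.8918, cos φ = 0.7965, √(cos²β − cos²φ) = 0.4011.
K_a = 0.8918 × (0.8918 − 0.4011)/(0.8918 + 0.4011) = 0.3385.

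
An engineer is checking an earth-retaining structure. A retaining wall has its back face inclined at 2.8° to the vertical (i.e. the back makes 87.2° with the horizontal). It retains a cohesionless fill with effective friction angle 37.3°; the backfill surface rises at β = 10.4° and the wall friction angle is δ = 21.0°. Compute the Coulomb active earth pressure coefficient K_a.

K_a = sin²(α+φ) / [sin²α · sin(α−δ) · (1 + √{sin(φ+δ)sin(φ−β) / (sin(α−δ)sin(α+β))})²].
With α = 87.2°, φ = 37.3°, δ = 21.0°, β = 10.4°: K_a = 0.2728.

0.273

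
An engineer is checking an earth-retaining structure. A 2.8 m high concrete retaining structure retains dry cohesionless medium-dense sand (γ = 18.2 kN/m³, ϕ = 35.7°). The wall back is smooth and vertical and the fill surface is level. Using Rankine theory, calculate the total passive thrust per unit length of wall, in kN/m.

271 kN/m

K_p = tan²(45° + φ/2) = 3.802.
P_p = ½ K_p γ H² = 0.5 × 3.802 × 18.2 × 2.8² = 271.3 kN/m.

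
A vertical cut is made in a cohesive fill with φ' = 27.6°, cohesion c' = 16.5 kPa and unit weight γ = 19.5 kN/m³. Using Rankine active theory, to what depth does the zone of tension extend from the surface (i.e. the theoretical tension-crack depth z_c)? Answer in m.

2.79 m

K_a = tan²(45° − 27.6°/2) = 0.3668; √K_a = 0.6056.
The active pressure is zero where K_a γ z = 2c√K_a, so z_c = 2c/(γ√K_a) = 2×16.5/(19.5×0.6056) = 2.794 m.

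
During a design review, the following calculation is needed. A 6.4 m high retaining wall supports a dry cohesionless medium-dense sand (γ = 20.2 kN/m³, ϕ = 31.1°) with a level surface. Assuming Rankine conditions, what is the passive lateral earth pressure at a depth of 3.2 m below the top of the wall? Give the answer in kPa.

203 kPa

K_p = (1 + sin φ)/(1 − sin φ) = 3.137.
σ_h = K_p γ z = 3.137 × 20.2 × 3.2 = 202.8 kPa.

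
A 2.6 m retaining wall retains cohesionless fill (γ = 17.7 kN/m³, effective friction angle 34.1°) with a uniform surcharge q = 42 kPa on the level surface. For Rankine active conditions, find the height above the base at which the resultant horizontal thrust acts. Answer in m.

K_a = 0.2815.
Triangular part P₁ = ½K_aγH² = 16.84 at H/3 = 0.8667 m; rectangular part P₂ = K_a q H = 30.74 at H/2 = 1.300 m.
ȳ = (P₁·0.8667 + P₂·1.300)/(P₁+P₂) = 1.147 m.

1.15 m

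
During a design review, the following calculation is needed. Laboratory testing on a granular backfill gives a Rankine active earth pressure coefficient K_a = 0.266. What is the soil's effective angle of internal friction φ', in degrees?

35.4°

K_a = tan²(45° − φ/2) ⇒ 45° − φ/2 = arctan(√0.266) = 27.28°.
φ = 2(45° − 27.28°) = 35.43°.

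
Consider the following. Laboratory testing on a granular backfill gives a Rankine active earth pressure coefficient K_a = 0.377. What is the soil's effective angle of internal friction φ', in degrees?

26.9°

K_a = tan²(45° − φ/2) ⇒ 45° − φ/2 = arctan(√0.377) = 31.55°.
φ = 2(45° − 31.55°) = 26.90°.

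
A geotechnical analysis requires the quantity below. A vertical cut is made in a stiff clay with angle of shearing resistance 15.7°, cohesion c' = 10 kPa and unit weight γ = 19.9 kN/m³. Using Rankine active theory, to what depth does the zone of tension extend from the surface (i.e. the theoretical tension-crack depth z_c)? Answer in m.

K_a = tan²(45° − 15.7°/2) = 0.5741; √K_a = 0.7577.
The active pressure is zero where K_a γ z = 2c√K_a, so z_c = 2c/(γ√K_a) = 2×10/(19.9×0.7577) = 1.326 m.

1.33 m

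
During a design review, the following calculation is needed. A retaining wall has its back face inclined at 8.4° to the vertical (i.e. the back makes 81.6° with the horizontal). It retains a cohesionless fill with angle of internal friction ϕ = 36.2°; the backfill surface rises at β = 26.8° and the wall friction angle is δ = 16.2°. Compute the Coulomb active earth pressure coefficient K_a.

K_a = sin²(α+φ) / [sin²α · sin(α−δ) · (1 + √{sin(φ+δ)sin(φ−β) / (sin(α−δ)sin(α+β))})²].
With α = 81.6°, φ = 36.2°, δ = 16.2°, β = 26.8°: K_a = 0.4569.

0.457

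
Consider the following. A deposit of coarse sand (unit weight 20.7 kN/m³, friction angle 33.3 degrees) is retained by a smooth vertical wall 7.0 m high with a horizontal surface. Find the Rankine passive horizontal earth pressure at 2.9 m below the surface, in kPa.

206 kPa

K_p = (1 + sin φ)/(1 − sin φ) = 3.435.
σ_h = K_p γ z = 3.435 × 20.7 × 2.9 = 206.2 kPa.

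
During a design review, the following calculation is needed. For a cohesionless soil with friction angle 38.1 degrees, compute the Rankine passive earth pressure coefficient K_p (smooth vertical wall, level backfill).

4.22

K_p = (1 + sin φ)/(1 − sin φ) = tan²(45° + 38.1°/2) = 4.222.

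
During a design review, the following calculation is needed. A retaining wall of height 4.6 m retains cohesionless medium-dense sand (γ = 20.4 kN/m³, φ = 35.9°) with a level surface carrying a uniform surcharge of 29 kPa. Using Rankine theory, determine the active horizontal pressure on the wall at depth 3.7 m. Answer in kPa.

27.2 kPa

K_a = (1 − sin φ)/(1 + sin φ) = 0.2607.
σ_v = γz + q = 20.4 × 3.7 + 29 = 104.5 kPa.
σ_h = K_a σ_v = 0.2607 × 104.5 = 27.24 kPa.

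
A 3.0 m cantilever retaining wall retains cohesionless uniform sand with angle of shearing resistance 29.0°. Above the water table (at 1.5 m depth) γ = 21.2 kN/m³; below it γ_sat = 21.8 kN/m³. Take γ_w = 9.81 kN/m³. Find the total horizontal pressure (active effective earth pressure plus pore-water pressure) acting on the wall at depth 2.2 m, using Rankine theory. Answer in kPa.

K_a = (1 − sin φ)/(1 + sin φ) = 0.3470.
γ' = 21.8 − 9.81 = 11.99 kN/m³.
Effective vertical stress at 2.2 m: σ'_v = 21.2×1.5 + 11.99×0.700 = 40.19 kPa.
σ'_h = K_a σ'_v = 0.3470 × 40.19 = 13.95 kPa; u = γ_w × 0.700 = 6.867 kPa.
Total σ_h = 13.95 + 6.867 = 20.81 kPa.

20.8 kPa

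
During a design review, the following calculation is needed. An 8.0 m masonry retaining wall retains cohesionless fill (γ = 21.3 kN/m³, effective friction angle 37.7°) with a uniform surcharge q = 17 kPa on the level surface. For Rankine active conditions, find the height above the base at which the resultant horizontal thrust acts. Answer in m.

2.89 m

K_a = 0.2411.
Triangular part P₁ = ½K_aγH² = 164.3 at H/3 = 2.667 m; rectangular part P₂ = K_a q H = 32.78 at H/2 = 4.000 m.
ȳ = (P₁·2.667 + P₂·4.000)/(P₁+P₂) = 2.888 m.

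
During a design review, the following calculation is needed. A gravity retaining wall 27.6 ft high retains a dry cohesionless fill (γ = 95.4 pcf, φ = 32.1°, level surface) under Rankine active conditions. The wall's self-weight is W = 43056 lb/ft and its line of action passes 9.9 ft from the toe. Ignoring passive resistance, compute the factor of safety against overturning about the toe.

4.17

K_a = tan²(45° − 32.1°/2) = 0.3060.
P_a = ½K_aγH² = 0.5×0.3060×95.4×27.6² = 11120 lb/ft, acting at H/3 = 9.200 ft above the base.
Overturning moment M_o = P_a × H/3 = 11120 × 9.200 = 102300.
Resisting moment M_r = W × 9.9 = 43056 × 9.9 = 426300.
FS_overturning = M_r/M_o = 426300/102300 = 4.167.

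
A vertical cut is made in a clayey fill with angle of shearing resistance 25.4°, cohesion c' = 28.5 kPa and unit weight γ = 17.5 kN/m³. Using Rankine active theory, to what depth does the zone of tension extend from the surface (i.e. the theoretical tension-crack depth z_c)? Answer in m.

5.15 m

K_a = tan²(45° − 25.4°/2) = 0.3996; √K_a = 0.6322.
The active pressure is zero where K_a γ z = 2c√K_a, so z_c = 2c/(γ√K_a) = 2×28.5/(17.5×0.6322) = 5.152 m.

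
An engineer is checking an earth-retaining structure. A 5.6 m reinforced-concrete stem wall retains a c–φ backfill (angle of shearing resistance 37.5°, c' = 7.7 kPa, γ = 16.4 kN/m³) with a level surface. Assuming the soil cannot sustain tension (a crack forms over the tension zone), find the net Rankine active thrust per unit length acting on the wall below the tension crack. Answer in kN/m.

27.2 kN/m

K_a = 0.2432; √K_a = 0.4931.
Tension-crack depth z_c = 2c/(γ√K_a) = 2×7.7/(16.4×0.4931) = 1.904 m.
σ_a at base = K_a γ H − 2c√K_a = 0.2432×16.4×5.6 − 2×7.7×0.4931 = 14.74 kPa.
P_a = ½ × 14.74 × (H − z_c) = 0.5×14.74×3.696 = 27.24 kN/m.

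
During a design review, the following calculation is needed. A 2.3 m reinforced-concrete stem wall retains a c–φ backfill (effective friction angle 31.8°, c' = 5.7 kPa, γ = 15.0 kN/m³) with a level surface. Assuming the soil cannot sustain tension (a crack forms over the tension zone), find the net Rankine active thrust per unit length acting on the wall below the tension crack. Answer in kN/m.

K_a = 0.3098; √K_a = 0.5566.
Tension-crack depth z_c = 2c/(γ√K_a) = 2×5.7/(15.0×0.5566) = 1.365 m.
σ_a at base = K_a γ H − 2c√K_a = 0.3098×15.0×2.3 − 2×5.7×0.5566 = 4.343 kPa.
P_a = ½ × 4.343 × (H − z_c) = 0.5×4.343×0.9345 = 2.029 kN/m.

2.03 kN/m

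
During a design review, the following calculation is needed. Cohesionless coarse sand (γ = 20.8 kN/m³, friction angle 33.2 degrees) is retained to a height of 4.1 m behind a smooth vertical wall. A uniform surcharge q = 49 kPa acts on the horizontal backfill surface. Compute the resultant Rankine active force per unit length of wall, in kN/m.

K_a = tan²(45° − φ/2) = 0.2924.
Soil triangle: ½ K_a γ H² = 0.5×0.2924×20.8×4.1² = 51.11 kN/m.
Surcharge rectangle: K_a q H = 0.2924×49×4.1 = 58.73 kN/m.
Total = 51.11 + 58.73 = 109.8 kN/m.

110 kN/m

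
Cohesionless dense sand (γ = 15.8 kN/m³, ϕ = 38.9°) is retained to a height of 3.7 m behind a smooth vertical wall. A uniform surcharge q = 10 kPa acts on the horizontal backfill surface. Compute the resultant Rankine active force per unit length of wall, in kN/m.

33.2 kN/m

K_a = tan²(45° − φ/2) = 0.2285.
Soil triangle: ½ K_a γ H² = 0.5×0.2285×15.8×3.7² = 24.72 kN/m.
Surcharge rectangle: K_a q H = 0.2285×10×3.7 = 8.456 kN/m.
Total = 24.72 + 8.456 = 33.17 kN/m.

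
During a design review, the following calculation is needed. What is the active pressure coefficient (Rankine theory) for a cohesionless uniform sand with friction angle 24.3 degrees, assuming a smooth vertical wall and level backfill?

0.417

K_a = (1 − sin φ)/(1 + sin φ) = (1 − sin 24.3°)/(1 + sin 24.3°) = 0.4169.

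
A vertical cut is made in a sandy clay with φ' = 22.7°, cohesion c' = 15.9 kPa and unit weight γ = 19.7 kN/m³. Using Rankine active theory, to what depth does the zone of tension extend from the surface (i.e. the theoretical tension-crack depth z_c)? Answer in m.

2.42 m

K_a = tan²(45° − 22.7°/2) = 0.4431; √K_a = 0.6657.
The active pressure is zero where K_a γ z = 2c√K_a, so z_c = 2c/(γ√K_a) = 2×15.9/(19.7×0.6657) = 2.425 m.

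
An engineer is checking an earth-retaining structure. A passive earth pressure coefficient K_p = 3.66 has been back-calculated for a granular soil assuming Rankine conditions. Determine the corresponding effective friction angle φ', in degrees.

K_p = (1+sin φ)/(1−sin φ) ⇒ sin φ = (K_p − 1)/(K_p + 1) = 0.5708.
φ = arcsin(0.5708) = 34.81°.

34.8°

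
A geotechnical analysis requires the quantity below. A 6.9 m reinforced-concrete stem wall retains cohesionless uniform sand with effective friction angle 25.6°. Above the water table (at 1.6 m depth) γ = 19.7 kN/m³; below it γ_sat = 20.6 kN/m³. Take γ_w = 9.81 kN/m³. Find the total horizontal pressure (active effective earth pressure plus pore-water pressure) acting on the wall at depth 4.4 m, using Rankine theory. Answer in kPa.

K_a = (1 − sin φ)/(1 + sin φ) = 0.3966.
γ' = 20.6 − 9.81 = 10.79 kN/m³.
Effective vertical stress at 4.4 m: σ'_v = 19.7×1.6 + 10.79×2.80 = 61.73 kPa.
σ'_h = K_a σ'_v = 0.3966 × 61.73 = 24.48 kPa; u = γ_w × 2.80 = 27.47 kPa.
Total σ_h = 24.48 + 27.47 = 51.95 kPa.

51.9 kPa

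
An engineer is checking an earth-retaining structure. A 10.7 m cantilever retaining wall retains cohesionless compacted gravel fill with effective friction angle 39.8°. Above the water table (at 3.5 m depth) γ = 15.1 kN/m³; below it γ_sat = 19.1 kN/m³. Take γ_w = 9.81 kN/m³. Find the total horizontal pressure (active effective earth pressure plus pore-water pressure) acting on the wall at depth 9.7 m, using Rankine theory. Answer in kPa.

85.1 kPa

K_a = (1 − sin φ)/(1 + sin φ) = 0.2194.
γ' = 19.1 − 9.81 = 9.290 kN/m³.
Effective vertical stress at 9.7 m: σ'_v = 15.1×3.5 + 9.290×6.20 = 110.4 kPa.
σ'_h = K_a σ'_v = 0.2194 × 110.4 = 24.24 kPa; u = γ_w × 6.20 = 60.82 kPa.
Total σ_h = 24.24 + 60.82 = 85.06 kPa.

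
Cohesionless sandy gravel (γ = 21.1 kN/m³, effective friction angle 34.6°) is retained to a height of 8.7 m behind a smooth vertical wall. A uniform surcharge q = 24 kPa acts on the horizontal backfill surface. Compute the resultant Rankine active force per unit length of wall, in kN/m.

K_a = tan²(45° − φ/2) = 0.2756.
Soil triangle: ½ K_a γ H² = 0.5×0.2756×21.1×8.7² = 220.1 kN/m.
Surcharge rectangle: K_a q H = 0.2756×24×8.7 = 57.55 kN/m.
Total = 220.1 + 57.55 = 277.7 kN/m.

278 kN/m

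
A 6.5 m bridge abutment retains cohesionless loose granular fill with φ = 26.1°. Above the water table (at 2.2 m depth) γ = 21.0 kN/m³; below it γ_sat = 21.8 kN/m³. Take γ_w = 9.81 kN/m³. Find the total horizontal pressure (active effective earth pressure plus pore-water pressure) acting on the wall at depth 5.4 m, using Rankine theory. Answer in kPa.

64.3 kPa

K_a = (1 − sin φ)/(1 + sin φ) = 0.3889.
γ' = 21.8 − 9.81 = 11.99 kN/m³.
Effective vertical stress at 5.4 m: σ'_v = 21.0×2.2 + 11.99×3.20 = 84.57 kPa.
σ'_h = K_a σ'_v = 0.3889 × 84.57 = 32.89 kPa; u = γ_w × 3.20 = 31.39 kPa.
Total σ_h = 32.89 + 31.39 = 64.28 kPa.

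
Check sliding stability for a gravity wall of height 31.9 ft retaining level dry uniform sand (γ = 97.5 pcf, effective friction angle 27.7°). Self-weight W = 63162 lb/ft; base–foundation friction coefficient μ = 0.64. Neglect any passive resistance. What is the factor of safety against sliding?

K_a = tan²(45° − 27.7°/2) = 0.3653.
P_a = ½K_aγH² = 0.5×0.3653×97.5×31.9² = 18120 lb/ft, acting at H/3 = 10.63 ft above the base.
FS_sliding = μW / P_a = 0.64×63162 / 18120 = 2.230.

2.23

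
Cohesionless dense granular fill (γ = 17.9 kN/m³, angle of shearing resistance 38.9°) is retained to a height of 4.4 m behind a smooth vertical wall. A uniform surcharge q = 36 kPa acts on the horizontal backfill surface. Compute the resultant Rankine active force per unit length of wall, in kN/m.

75.8 kN/m

K_a = tan²(45° − φ/2) = 0.2285.
Soil triangle: ½ K_a γ H² = 0.5×0.2285×17.9×4.4² = 39.60 kN/m.
Surcharge rectangle: K_a q H = 0.2285×36×4.4 = 36.20 kN/m.
Total = 39.60 + 36.20 = 75.80 kN/m.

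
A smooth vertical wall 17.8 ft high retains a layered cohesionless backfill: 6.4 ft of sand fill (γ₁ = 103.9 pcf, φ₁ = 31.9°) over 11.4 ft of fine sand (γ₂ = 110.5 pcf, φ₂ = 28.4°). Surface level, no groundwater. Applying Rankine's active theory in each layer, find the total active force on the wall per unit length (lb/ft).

K_a1 = tan²(45°−31.9°/2) = 0.3085; K_a2 = tan²(45°−28.4°/2) = 0.3554.
Layer 1: σ at base = K_a1 γ₁ h₁ = 205.2 psf; P₁ = ½×205.2×6.4 = 656.5.
Layer 2: σ_v at top = γ₁h₁ = 665.0; σ_h top = K_a2×665.0 = 236.3; σ_h base = K_a2×(665.0+110.5×11.4) = 683.9.
P₂ = ½(236.3+683.9)×11.4 = 5245. Total P_a = 656.5+5245 = 5902 lb/ft.

5900 lb/ft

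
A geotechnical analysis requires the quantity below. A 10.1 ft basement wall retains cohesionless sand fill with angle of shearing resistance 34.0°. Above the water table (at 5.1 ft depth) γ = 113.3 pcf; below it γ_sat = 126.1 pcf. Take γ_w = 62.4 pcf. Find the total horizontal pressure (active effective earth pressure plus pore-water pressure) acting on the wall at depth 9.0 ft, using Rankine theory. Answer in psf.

477 psf

K_a = (1 − sin φ)/(1 + sin φ) = 0.2827.
γ' = 126.1 − 62.4 = 63.70 pcf.
Effective vertical stress at 9.0 ft: σ'_v = 113.3×5.1 + 63.70×3.90 = 826.3 psf.
σ'_h = K_a σ'_v = 0.2827 × 826.3 = 233.6 psf; u = γ_w × 3.90 = 243.4 psf.
Total σ_h = 233.6 + 243.4 = 477.0 psf.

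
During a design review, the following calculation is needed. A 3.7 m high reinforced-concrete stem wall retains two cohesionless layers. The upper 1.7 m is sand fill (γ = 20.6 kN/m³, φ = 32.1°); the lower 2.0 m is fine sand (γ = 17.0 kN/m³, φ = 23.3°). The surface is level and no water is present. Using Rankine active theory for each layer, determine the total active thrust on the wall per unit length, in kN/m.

54.2 kN/m

K_a1 = tan²(45°−32.1°/2) = 0.3060; K_a2 = tan²(45°−23.3°/2) = 0.4331.
Layer 1: σ at base = K_a1 γ₁ h₁ = 10.72 kPa; P₁ = ½×10.72×1.7 = 9.109.
Layer 2: σ_v at top = γ₁h₁ = 35.02; σ_h top = K_a2×35.02 = 15.17; σ_h base = K_a2×(35.02+17.0×2.0) = 29.89.
P₂ = ½(15.17+29.89)×2.0 = 45.06. Total P_a = 9.109+45.06 = 54.17 kN/m.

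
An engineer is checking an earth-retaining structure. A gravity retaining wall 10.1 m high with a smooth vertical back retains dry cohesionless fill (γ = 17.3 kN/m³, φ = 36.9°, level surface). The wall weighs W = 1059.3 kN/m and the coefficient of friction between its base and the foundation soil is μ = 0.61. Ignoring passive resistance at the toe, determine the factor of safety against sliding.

K_a = tan²(45° − 36.9°/2) = 0.2497.
P_a = ½K_aγH² = 0.5×0.2497×17.3×10.1² = 220.3 kN/m, acting at H/3 = 3.367 m above the base.
FS_sliding = μW / P_a = 0.61×1059.3 / 220.3 = 2.933.

2.93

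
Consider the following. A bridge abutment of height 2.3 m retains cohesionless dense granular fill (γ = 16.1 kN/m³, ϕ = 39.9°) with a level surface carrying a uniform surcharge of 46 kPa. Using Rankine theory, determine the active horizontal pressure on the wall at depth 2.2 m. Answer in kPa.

17.8 kPa

K_a = (1 − sin φ)/(1 + sin φ) = 0.2184.
σ_v = γz + q = 16.1 × 2.2 + 46 = 81.42 kPa.
σ_h = K_a σ_v = 0.2184 × 81.42 = 17.78 kPa.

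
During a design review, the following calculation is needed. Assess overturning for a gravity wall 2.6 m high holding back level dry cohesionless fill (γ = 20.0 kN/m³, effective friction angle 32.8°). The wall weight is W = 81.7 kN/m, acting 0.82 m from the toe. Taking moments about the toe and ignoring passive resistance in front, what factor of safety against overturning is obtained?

K_a = tan²(45° − 32.8°/2) = 0.2973.
P_a = ½K_aγH² = 0.5×0.2973×20.0×2.6² = 20.09 kN/m, acting at H/3 = 0.8667 m above the base.
Overturning moment M_o = P_a × H/3 = 20.09 × 0.8667 = 17.42.
Resisting moment M_r = W × 0.82 = 81.7 × 0.82 = 66.99.
FS_overturning = M_r/M_o = 66.99/17.42 = 3.847.

3.85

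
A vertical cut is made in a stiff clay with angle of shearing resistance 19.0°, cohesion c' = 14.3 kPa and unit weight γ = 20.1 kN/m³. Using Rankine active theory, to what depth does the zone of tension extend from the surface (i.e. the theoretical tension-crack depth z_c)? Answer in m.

K_a = tan²(45° − 19.0°/2) = 0.5088; √K_a = 0.7133.
The active pressure is zero where K_a γ z = 2c√K_a, so z_c = 2c/(γ√K_a) = 2×14.3/(20.1×0.7133) = 1.995 m.

1.99 m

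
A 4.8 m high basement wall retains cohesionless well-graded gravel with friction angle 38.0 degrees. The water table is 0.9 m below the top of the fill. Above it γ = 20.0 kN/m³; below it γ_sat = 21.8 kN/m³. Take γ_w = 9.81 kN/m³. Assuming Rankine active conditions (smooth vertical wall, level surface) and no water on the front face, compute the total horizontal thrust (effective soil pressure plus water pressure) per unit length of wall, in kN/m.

K_a = tan²(45° − φ/2) = 0.2379.
γ' = 21.8 − 9.81 = 11.99 kN/m³. Depth below WT = 3.9 m.
σ'_h at WT = K_a γ d_w = 4.282 kPa; at base = 4.282 + K_a γ' × 3.9 = 15.41 kPa.
P₁ (0–0.9 m) = ½×4.282×0.9 = 1.927. P₂ (0.9–4.8 m) = ½(4.282+15.41)×3.9 = 38.39.
P_w = ½ γ_w h₂² = 0.5×9.81×3.9² = 74.61. Total = 1.927+38.39+74.61 = 114.9 kN/m.

115 kN/m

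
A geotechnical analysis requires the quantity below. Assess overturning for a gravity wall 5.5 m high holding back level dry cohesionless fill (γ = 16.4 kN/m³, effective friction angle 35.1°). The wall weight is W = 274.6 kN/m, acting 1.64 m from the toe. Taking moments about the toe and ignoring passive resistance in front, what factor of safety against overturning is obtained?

3.67

K_a = tan²(45° − 35.1°/2) = 0.2698.
P_a = ½K_aγH² = 0.5×0.2698×16.4×5.5² = 66.93 kN/m, acting at H/3 = 1.833 m above the base.
Overturning moment M_o = P_a × H/3 = 66.93 × 1.833 = 122.7.
Resisting moment M_r = W × 1.64 = 274.6 × 1.64 = 450.3.
FS_overturning = M_r/M_o = 450.3/122.7 = 3.670.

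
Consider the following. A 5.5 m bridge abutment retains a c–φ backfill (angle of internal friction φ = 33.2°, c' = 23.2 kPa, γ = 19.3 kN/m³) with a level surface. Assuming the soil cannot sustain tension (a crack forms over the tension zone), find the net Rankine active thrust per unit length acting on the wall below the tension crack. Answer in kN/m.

K_a = 0.2924; √K_a = 0.5407.
Tension-crack depth z_c = 2c/(γ√K_a) = 2×23.2/(19.3×0.5407) = 4.446 m.
σ_a at base = K_a γ H − 2c√K_a = 0.2924×19.3×5.5 − 2×23.2×0.5407 = 5.945 kPa.
P_a = ½ × 5.945 × (H − z_c) = 0.5×5.945×1.054 = 3.132 kN/m.

3.13 kN/m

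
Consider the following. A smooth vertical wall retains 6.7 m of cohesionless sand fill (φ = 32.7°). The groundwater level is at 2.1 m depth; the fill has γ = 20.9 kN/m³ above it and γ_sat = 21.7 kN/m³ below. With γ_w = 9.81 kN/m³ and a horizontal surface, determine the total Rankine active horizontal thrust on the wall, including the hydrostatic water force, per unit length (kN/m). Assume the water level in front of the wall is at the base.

K_a = tan²(45° − φ/2) = 0.2985.
γ' = 21.7 − 9.81 = 11.89 kN/m³. Depth below WT = 4.6 m.
σ'_h at WT = K_a γ d_w = 13.10 kPa; at base = 13.10 + K_a γ' × 4.6 = 29.43 kPa.
P₁ (0–2.1 m) = ½×13.10×2.1 = 13.76. P₂ (2.1–6.7 m) = ½(13.10+29.43)×4.6 = 97.82.
P_w = ½ γ_w h₂² = 0.5×9.81×4.6² = 103.8. Total = 13.76+97.82+103.8 = 215.4 kN/m.

215 kN/m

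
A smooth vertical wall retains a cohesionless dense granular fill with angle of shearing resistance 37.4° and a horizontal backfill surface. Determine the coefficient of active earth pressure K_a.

K_a = (1 − sin φ)/(1 + sin φ) = (1 − sin 37.4°)/(1 + sin 37.4°) = 0.2443.

0.244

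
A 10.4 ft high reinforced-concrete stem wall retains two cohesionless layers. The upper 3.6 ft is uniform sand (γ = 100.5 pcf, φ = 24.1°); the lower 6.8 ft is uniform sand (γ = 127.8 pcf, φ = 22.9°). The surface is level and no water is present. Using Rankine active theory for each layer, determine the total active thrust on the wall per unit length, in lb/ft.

2650 lb/ft

K_a1 = tan²(45°−24.1°/2) = 0.4201; K_a2 = tan²(45°−22.9°/2) = 0.4398.
Layer 1: σ at base = K_a1 γ₁ h₁ = 152.0 psf; P₁ = ½×152.0×3.6 = 273.6.
Layer 2: σ_v at top = γ₁h₁ = 361.8; σ_h top = K_a2×361.8 = 159.1; σ_h base = K_a2×(361.8+127.8×6.8) = 541.3.
P₂ = ½(159.1+541.3)×6.8 = 2381. Total P_a = 273.6+2381 = 2655 lb/ft.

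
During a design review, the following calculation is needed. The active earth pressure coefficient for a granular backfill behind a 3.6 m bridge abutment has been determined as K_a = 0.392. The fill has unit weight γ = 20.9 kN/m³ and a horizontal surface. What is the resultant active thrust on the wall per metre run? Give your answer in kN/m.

53.1 kN/m

P = ½ K_a γ H² = 0.5 × 0.392 × 20.9 × 3.6² = 53.09 kN/m.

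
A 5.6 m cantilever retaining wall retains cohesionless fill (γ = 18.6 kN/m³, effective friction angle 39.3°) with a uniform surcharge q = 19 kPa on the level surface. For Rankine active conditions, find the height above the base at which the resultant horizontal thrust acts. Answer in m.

2.12 m

K_a = 0.2245.
Triangular part P₁ = ½K_aγH² = 65.46 at H/3 = 1.867 m; rectangular part P₂ = K_a q H = 23.88 at H/2 = 2.800 m.
ȳ = (P₁·1.867 + P₂·2.800)/(P₁+P₂) = 2.116 m.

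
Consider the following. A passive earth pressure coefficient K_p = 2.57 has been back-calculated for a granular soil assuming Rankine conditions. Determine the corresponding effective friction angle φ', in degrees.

K_p = (1+sin φ)/(1−sin φ) ⇒ sin φ = (K_p − 1)/(K_p + 1) = 0.4398.
φ = arcsin(0.4398) = 26.09°.

26.1°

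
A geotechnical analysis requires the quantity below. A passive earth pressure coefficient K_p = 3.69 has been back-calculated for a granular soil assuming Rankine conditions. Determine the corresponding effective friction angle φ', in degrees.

35.0°

K_p = (1+sin φ)/(1−sin φ) ⇒ sin φ = (K_p − 1)/(K_p + 1) = 0.5736.
φ = arcsin(0.5736) = 35.00°.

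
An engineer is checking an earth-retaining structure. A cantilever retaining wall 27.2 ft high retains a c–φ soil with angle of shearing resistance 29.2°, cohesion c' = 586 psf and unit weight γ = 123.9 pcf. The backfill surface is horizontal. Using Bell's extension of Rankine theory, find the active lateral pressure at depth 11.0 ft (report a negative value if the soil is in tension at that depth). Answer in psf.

-218 psf

K_a = (1 − sin φ)/(1 + sin φ) = 0.3442.
σ_a = K_a γ z − 2c√K_a = 0.3442×123.9×11.0 − 2×586×0.5867 = -218.5 psf.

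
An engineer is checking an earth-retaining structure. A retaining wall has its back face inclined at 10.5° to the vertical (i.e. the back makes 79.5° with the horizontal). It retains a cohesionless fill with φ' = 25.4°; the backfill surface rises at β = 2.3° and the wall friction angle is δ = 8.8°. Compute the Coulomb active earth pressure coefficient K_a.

K_a = sin²(α+φ) / [sin²α · sin(α−δ) · (1 + √{sin(φ+δ)sin(φ−β) / (sin(α−δ)sin(α+β))})²].
With α = 79.5°, φ = 25.4°, δ = 8.8°, β = 2.3°: K_a = 0.4636.

0.464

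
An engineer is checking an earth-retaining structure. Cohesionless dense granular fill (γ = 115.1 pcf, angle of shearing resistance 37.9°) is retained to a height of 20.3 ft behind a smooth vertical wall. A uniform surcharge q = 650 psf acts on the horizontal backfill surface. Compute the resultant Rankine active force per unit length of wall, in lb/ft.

K_a = tan²(45° − φ/2) = 0.2389.
Soil triangle: ½ K_a γ H² = 0.5×0.2389×115.1×20.3² = 5667 lb/ft.
Surcharge rectangle: K_a q H = 0.2389×650×20.3 = 3153 lb/ft.
Total = 5667 + 3153 = 8819 lb/ft.

8820 lb/ft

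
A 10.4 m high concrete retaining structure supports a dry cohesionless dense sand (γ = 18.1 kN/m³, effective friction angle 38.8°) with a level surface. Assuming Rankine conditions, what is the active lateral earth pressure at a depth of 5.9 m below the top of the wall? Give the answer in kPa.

K_a = (1 − sin φ)/(1 + sin φ) = 0.2296.
σ_h = K_a γ z = 0.2296 × 18.1 × 5.9 = 24.51 kPa.

24.5 kPa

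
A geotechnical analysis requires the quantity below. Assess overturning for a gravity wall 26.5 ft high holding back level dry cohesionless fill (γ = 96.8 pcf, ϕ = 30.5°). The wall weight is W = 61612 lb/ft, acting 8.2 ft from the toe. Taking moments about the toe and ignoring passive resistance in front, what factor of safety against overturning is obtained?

K_a = tan²(45° − 30.5°/2) = 0.3267.
P_a = ½K_aγH² = 0.5×0.3267×96.8×26.5² = 11100 lb/ft, acting at H/3 = 8.833 ft above the base.
Overturning moment M_o = P_a × H/3 = 11100 × 8.833 = 98080.
Resisting moment M_r = W × 8.2 = 61612 × 8.2 = 505200.
FS_overturning = M_r/M_o = 505200/98080 = 5.151.

5.15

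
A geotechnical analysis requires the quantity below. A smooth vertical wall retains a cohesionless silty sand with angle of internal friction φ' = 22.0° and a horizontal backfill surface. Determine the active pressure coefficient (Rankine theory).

0.455

K_a = tan²(45° − φ/2) = tan²(34.00°) = 0.4550.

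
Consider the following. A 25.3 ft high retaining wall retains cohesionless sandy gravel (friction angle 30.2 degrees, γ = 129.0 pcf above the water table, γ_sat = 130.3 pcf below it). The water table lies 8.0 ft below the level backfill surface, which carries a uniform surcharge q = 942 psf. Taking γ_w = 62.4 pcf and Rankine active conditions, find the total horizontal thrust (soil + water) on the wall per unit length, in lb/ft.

K_a = tan²(45° − φ/2) = 0.3307.
γ' = 130.3 − 62.4 = 67.90 pcf. h₂ = H − d_w = 17.3 ft.
σ'_h: at surface K_a·q = 311.5; at WT K_a(q+γd_w) = 652.7; at base K_a(q+γd_w+γ'h₂) = 1041 psf.
P₁ = ½(311.5+652.7)×8.0 = 3857; P₂ = ½(652.7+1041)×17.3 = 14650; P_w = ½γ_w h₂² = 9338.
Total = 3857+14650+9338 = 27850 lb/ft.

27800 lb/ft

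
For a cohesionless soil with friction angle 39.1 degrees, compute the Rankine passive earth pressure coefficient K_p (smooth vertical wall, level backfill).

4.42

K_p = (1 + sin φ)/(1 − sin φ) = tan²(45° + 39.1°/2) = 4.415.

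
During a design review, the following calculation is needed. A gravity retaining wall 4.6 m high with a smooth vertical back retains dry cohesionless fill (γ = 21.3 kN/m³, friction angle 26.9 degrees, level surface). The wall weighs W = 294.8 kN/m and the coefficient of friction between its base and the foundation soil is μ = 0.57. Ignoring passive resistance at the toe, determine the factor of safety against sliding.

K_a = tan²(45° − 26.9°/2) = 0.3770.
P_a = ½K_aγH² = 0.5×0.3770×21.3×4.6² = 84.96 kN/m, acting at H/3 = 1.533 m above the base.
FS_sliding = μW / P_a = 0.57×294.8 / 84.96 = 1.978.

1.98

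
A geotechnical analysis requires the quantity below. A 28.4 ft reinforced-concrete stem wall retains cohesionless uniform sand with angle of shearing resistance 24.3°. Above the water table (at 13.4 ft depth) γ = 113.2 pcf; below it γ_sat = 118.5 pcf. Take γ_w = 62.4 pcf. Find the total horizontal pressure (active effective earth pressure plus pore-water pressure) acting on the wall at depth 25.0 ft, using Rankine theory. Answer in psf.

K_a = (1 − sin φ)/(1 + sin φ) = 0.4169.
γ' = 118.5 − 62.4 = 56.10 pcf.
Effective vertical stress at 25.0 ft: σ'_v = 113.2×13.4 + 56.10×11.6 = 2168 psf.
σ'_h = K_a σ'_v = 0.4169 × 2168 = 903.7 psf; u = γ_w × 11.6 = 723.8 psf.
Total σ_h = 903.7 + 723.8 = 1628 psf.

1630 psf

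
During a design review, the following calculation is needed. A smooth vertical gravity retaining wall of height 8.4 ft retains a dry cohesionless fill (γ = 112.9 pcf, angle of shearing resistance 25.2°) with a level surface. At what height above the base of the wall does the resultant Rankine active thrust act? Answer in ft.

K_a = 0.4027.
The pressure distribution is triangular, so the resultant acts at H/3 above the base = 8.4/3 = 2.800 ft.

2.80 ft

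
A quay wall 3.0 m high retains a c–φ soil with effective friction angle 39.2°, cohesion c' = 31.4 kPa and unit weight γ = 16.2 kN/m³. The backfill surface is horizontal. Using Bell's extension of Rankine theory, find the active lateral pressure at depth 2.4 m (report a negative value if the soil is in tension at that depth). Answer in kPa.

K_a = (1 − sin φ)/(1 + sin φ) = 0.2255.
σ_a = K_a γ z − 2c√K_a = 0.2255×16.2×2.4 − 2×31.4×0.4748 = -21.05 kPa.

-21.1 kPa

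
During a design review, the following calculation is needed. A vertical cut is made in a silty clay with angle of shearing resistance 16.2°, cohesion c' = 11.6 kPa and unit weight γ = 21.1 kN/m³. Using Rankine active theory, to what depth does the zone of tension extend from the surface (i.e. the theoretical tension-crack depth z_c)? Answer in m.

K_a = tan²(45° − 16.2°/2) = 0.5637; √K_a = 0.7508.
The active pressure is zero where K_a γ z = 2c√K_a, so z_c = 2c/(γ√K_a) = 2×11.6/(21.1×0.7508) = 1.464 m.

1.46 m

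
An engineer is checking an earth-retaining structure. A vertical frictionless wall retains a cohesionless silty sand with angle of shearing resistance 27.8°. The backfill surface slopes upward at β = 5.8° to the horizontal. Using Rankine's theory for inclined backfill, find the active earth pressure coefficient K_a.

0.370

K_a = cos β · (cos β − √(cos²β − cos²φ)) / (cos β + √(cos²β − cos²φ)).
cos β = 0.9949, cos φ = 0.8846, √(cos²β − cos²φ) = 0.4553.
K_a = 0.9949 × (0.9949 − 0.4553)/(0.9949 + 0.4553) = 0.3702.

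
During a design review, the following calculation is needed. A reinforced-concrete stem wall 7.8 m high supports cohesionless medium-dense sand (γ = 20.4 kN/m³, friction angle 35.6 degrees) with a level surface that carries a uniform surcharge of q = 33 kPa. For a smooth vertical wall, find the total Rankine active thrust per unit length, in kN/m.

232 kN/m

K_a = tan²(45° − φ/2) = 0.2641.
Soil triangle: ½ K_a γ H² = 0.5×0.2641×20.4×7.8² = 163.9 kN/m.
Surcharge rectangle: K_a q H = 0.2641×33×7.8 = 67.99 kN/m.
Total = 163.9 + 67.99 = 231.9 kN/m.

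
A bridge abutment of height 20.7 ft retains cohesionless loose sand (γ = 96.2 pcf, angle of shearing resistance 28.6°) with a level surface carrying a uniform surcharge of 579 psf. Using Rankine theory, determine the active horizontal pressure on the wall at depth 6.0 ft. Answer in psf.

K_a = (1 − sin φ)/(1 + sin φ) = 0.3525.
σ_v = γz + q = 96.2 × 6.0 + 579 = 1156 psf.
σ_h = K_a σ_v = 0.3525 × 1156 = 407.6 psf.

408 psf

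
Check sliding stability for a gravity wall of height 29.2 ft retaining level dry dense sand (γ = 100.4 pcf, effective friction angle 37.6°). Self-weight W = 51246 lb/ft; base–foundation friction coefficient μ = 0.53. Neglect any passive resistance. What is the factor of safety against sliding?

2.62

K_a = tan²(45° − 37.6°/2) = 0.2421.
P_a = ½K_aγH² = 0.5×0.2421×100.4×29.2² = 10360 lb/ft, acting at H/3 = 9.733 ft above the base.
FS_sliding = μW / P_a = 0.53×51246 / 10360 = 2.621.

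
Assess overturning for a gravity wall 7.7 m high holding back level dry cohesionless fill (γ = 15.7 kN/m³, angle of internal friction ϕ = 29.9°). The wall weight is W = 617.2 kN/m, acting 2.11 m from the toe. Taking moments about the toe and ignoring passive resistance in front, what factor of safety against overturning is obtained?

K_a = tan²(45° − 29.9°/2) = 0.3347.
P_a = ½K_aγH² = 0.5×0.3347×15.7×7.7² = 155.8 kN/m, acting at H/3 = 2.567 m above the base.
Overturning moment M_o = P_a × H/3 = 155.8 × 2.567 = 399.8.
Resisting moment M_r = W × 2.11 = 617.2 × 2.11 = 1302.
FS_overturning = M_r/M_o = 1302/399.8 = 3.257.

3.26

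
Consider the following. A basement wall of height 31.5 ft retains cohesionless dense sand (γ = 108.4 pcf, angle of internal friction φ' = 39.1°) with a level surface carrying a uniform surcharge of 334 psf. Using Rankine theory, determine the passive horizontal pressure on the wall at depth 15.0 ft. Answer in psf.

8650 psf

K_p = (1 + sin φ)/(1 − sin φ) = 4.415.
σ_v = γz + q = 108.4 × 15.0 + 334 = 1960 psf.
σ_h = K_p σ_v = 4.415 × 1960 = 8654 psf.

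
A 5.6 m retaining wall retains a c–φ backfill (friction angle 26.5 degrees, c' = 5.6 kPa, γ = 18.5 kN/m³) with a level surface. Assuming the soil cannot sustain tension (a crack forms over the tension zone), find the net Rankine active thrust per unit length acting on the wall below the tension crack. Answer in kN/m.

75.7 kN/m

K_a = 0.3829; √K_a = 0.6188.
Tension-crack depth z_c = 2c/(γ√K_a) = 2×5.6/(18.5×0.6188) = 0.9783 m.
σ_a at base = K_a γ H − 2c√K_a = 0.3829×18.5×5.6 − 2×5.6×0.6188 = 32.74 kPa.
P_a = ½ × 32.74 × (H − z_c) = 0.5×32.74×4.622 = 75.66 kN/m.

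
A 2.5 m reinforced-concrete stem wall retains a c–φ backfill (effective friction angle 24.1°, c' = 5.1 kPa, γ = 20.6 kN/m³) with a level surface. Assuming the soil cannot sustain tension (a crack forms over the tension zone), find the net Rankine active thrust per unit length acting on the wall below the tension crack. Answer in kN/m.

K_a = 0.4201; √K_a = 0.6482.
Tension-crack depth z_c = 2c/(γ√K_a) = 2×5.1/(20.6×0.6482) = 0.7639 m.
σ_a at base = K_a γ H − 2c√K_a = 0.4201×20.6×2.5 − 2×5.1×0.6482 = 15.02 kPa.
P_a = ½ × 15.02 × (H − z_c) = 0.5×15.02×1.736 = 13.04 kN/m.

13.0 kN/m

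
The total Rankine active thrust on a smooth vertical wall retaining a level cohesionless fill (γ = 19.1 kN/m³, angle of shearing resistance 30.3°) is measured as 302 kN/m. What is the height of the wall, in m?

K_a = 0.3293. P_a = ½ K_a γ H² ⇒ H = √(2P_a/(K_a γ)).
H = √(2×302/(0.3293×19.1)) = 9.799 m.

9.80 m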